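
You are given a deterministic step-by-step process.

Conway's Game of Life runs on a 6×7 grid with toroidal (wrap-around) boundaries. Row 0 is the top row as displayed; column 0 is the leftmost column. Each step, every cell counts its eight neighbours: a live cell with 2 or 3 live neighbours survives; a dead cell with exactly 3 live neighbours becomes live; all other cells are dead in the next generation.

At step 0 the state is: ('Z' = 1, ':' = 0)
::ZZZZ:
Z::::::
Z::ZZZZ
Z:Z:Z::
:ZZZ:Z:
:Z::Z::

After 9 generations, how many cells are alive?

[0] ::ZZZZ:
Z::::::
Z::ZZZZ
Z:Z:Z::
:ZZZ:Z:
:Z::Z::
[1] :ZZZZZ:
ZZZ::::
Z::ZZZ:
Z::::::
Z::::Z:
:Z:::::
[2] :::ZZ::
Z::::::
Z:ZZZ::
ZZ:::Z:
ZZ::::Z
ZZ:Z:ZZ
[3] :ZZZZZ:
:ZZ::::
Z:ZZZ::
:::ZZZ:
::::Z::
:Z:Z:Z:
[4] Z::::Z:
Z::::Z:
:::::Z:
::Z::Z:
::Z::::
:Z:::Z:
[5] ZZ::ZZ:
::::ZZ:
::::ZZ:
:::::::
:ZZ::::
:Z::::Z
[6] ZZ::Z::
:::Z:::
::::ZZ:
:::::::
ZZZ::::
:::::ZZ
[7] Z:::ZZZ
:::Z:Z:
::::Z::
:Z:::::
ZZ::::Z
::Z::ZZ
[8] Z::Z:::
:::Z:::
::::Z::
:Z:::::
:ZZ::ZZ
::::Z::
[9] :::ZZ::
:::ZZ::
:::::::
ZZZ::Z:
ZZZ::Z:
ZZZZZZZ

19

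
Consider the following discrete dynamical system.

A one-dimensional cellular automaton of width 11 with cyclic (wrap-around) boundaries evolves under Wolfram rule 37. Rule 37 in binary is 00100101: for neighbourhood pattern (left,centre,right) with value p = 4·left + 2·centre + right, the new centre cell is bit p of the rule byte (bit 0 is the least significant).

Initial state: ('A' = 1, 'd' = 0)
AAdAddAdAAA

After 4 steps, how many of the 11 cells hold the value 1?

3

0) AAdAddAdAAA
1) ddAAddAAddd
2) AddddddddAA
3) ddAAAAAAddd
4) AddddddddAA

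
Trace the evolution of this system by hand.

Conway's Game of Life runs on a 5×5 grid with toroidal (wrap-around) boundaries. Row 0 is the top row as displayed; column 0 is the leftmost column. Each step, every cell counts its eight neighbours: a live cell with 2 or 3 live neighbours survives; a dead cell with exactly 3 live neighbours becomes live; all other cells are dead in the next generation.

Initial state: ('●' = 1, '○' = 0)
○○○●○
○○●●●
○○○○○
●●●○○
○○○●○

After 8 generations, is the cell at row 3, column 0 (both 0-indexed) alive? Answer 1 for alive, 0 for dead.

0

0) ○○○●○
○○●●●
○○○○○
●●●○○
○○○●○
1) ○○○○○
○○●●●
●○○○●
○●●○○
○●○●●
2) ●○○○○
●○○●●
●○○○●
○●●○○
●●○●○
3) ○○●●○
○●○●○
○○●○○
○○●●○
●○○○●
4) ●●●●○
○●○●○
○●○○○
○●●●●
○●○○●
5) ○○○●○
○○○●●
○●○○●
○●○●●
○○○○○
6) ○○○●●
●○●●●
○○○○○
○○●●●
○○●●●
7) ○●○○○
●○●○○
●●○○○
○○●○●
●○○○○
8) ●●○○○
●○●○○
●○●●●
○○○○●
●●○○○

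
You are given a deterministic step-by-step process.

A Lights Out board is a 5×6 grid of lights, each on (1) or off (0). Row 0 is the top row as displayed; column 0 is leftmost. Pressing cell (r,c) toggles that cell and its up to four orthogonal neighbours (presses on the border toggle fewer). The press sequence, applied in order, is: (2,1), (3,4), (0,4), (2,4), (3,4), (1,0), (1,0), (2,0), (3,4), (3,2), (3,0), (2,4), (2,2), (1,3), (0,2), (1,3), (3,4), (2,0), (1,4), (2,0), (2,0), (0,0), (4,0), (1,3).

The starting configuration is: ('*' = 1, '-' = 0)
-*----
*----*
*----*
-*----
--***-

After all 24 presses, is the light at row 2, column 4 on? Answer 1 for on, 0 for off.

1

gen 0: -*----
*----*
*----*
-*----
--***-
gen 1: -*----
**---*
-**--*
------
--***-
gen 2: -*----
**---*
-**-**
---***
--**--
gen 3: -*-***
**--**
-**-**
---***
--**--
gen 4: -*-***
**---*
-***--
---*-*
--**--
gen 5: -*-***
**---*
-****-
----*-
--***-
gen 6: **-***
-----*
*****-
----*-
--***-
gen 7: -*-***
**---*
-****-
----*-
--***-
gen 8: -*-***
-*---*
*-***-
*---*-
--***-
gen 9: -*-***
-*---*
*-**--
*--*-*
--**--
gen 10: -*-***
-*---*
*--*--
***--*
---*--
gen 11: -*-***
-*---*
---*--
--*--*
*--*--
gen 12: -*-***
-*--**
----**
--*-**
*--*--
gen 13: -*-***
-**-**
-*****
----**
*--*--
gen 14: -*--**
-*-*-*
-**-**
----**
*--*--
gen 15: --****
-***-*
-**-**
----**
*--*--
gen 16: --*-**
-*--**
-*****
----**
*--*--
gen 17: --*-**
-*--**
-***-*
---*--
*--**-
gen 18: --*-**
**--**
*-**-*
*--*--
*--**-
gen 19: --*--*
**-*--
*-****
*--*--
*--**-
gen 20: --*--*
-*-*--
-*****
---*--
*--**-
gen 21: --*--*
**-*--
*-****
*--*--
*--**-
gen 22: ***--*
-*-*--
*-****
*--*--
*--**-
gen 23: ***--*
-*-*--
*-****
---*--
-*-**-
gen 24: ****-*
-**-*-
*-*-**
---*--
-*-**-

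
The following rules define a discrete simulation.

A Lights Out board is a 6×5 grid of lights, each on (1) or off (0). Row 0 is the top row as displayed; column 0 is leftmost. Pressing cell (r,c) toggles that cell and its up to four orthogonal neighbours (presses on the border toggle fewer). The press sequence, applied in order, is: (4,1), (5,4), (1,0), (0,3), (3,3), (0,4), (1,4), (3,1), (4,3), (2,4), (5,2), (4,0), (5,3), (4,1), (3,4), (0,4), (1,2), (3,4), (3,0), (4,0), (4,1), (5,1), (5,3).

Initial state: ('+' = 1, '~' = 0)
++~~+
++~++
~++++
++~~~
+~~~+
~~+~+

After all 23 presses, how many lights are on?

17

k=0  ++~~+
++~++
~++++
++~~~
+~~~+
~~+~+
k=1  ++~~+
++~++
~++++
+~~~~
~++~+
~++~+
k=2  ++~~+
++~++
~++++
+~~~~
~++~~
~+++~
k=3  ~+~~+
~~~++
+++++
+~~~~
~++~~
~+++~
k=4  ~+++~
~~~~+
+++++
+~~~~
~++~~
~+++~
k=5  ~+++~
~~~~+
+++~+
+~+++
~+++~
~+++~
k=6  ~++~+
~~~~~
+++~+
+~+++
~+++~
~+++~
k=7  ~++~~
~~~++
+++~~
+~+++
~+++~
~+++~
k=8  ~++~~
~~~++
+~+~~
~+~++
~~++~
~+++~
k=9  ~++~~
~~~++
+~+~~
~+~~+
~~~~+
~++~~
k=10  ~++~~
~~~+~
+~+++
~+~~~
~~~~+
~++~~
k=11  ~++~~
~~~+~
+~+++
~+~~~
~~+~+
~~~+~
k=12  ~++~~
~~~+~
+~+++
++~~~
+++~+
+~~+~
k=13  ~++~~
~~~+~
+~+++
++~~~
+++++
+~+~+
k=14  ~++~~
~~~+~
+~+++
+~~~~
~~~++
+++~+
k=15  ~++~~
~~~+~
+~++~
+~~++
~~~+~
+++~+
k=16  ~++++
~~~++
+~++~
+~~++
~~~+~
+++~+
k=17  ~+~++
~++~+
+~~+~
+~~++
~~~+~
+++~+
k=18  ~+~++
~++~+
+~~++
+~~~~
~~~++
+++~+
k=19  ~+~++
~++~+
~~~++
~+~~~
+~~++
+++~+
k=20  ~+~++
~++~+
~~~++
++~~~
~+~++
~++~+
k=21  ~+~++
~++~+
~~~++
+~~~~
+~+++
~~+~+
k=22  ~+~++
~++~+
~~~++
+~~~~
+++++
++~~+
k=23  ~+~++
~++~+
~~~++
+~~~~
+++~+
++++~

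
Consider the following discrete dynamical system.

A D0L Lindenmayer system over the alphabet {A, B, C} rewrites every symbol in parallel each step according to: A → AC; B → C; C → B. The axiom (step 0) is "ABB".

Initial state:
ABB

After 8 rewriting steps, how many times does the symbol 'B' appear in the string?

6

[0] ABB
[1] ACCC
[2] ACBBB
[3] ACBCCC
[4] ACBCBBB
[5] ACBCBCCC
[6] ACBCBCBBB
[7] ACBCBCBCCC
[8] ACBCBCBCBBB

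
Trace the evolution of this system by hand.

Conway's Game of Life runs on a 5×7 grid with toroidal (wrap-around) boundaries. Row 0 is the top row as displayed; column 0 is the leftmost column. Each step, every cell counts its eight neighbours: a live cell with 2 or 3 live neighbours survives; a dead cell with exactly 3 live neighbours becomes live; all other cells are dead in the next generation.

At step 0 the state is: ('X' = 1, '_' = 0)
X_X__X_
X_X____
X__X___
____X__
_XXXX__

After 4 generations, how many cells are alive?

1

0) X_X__X_
X_X____
X__X___
____X__
_XXXX__
1) X___X_X
X_XX___
_X_X___
_X__X__
_XX_XX_
2) X___X_X
X_XXX_X
XX_XX__
XX__XX_
_XX_X_X
3) ____X__
__X____
_______
_______
__X_X__
4) _______
_______
_______
_______
___X___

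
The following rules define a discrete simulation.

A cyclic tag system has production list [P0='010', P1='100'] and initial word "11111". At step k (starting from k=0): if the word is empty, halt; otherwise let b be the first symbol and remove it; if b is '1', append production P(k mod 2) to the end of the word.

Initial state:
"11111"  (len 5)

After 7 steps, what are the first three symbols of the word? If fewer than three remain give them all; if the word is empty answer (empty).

010

0) "11111"  (len 5)
1) "1111010"  (len 7)
2) "111010100"  (len 9)
3) "11010100010"  (len 11)
4) "1010100010100"  (len 13)
5) "010100010100010"  (len 15)
6) "10100010100010"  (len 14)
7) "0100010100010010"  (len 16)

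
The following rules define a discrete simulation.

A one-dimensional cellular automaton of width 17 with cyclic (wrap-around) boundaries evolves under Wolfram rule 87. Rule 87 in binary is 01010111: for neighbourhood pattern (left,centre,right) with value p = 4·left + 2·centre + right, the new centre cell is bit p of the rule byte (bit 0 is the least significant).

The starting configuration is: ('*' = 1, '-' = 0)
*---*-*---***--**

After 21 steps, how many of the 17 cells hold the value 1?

k=0  *---*-*---***--**
k=1  *****-****--***--
k=2  ----*----***--***
k=3  *********--***--*
k=4  --------***--***-
k=5  ********--***--**
k=6  -------***--***--
k=7  *******--***--***
k=8  ------***--***---
k=9  ******--***--****
k=10  -----***--***----
k=11  *****--***--*****
k=12  ----***--***-----
k=13  ****--***--******
k=14  ---***--***------
k=15  ***--***--*******
k=16  --***--***-------
k=17  **--***--********
k=18  -***--***--------
k=19  *--***--*********
k=20  ***--***---------
k=21  --***--**********

13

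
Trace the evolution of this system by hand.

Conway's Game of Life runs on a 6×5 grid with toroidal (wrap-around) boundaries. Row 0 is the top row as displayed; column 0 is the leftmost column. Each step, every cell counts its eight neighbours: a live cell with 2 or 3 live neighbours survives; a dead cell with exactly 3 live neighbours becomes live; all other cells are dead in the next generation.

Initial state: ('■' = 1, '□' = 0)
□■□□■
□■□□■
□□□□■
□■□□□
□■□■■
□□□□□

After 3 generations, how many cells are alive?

14

0) □■□□■
□■□□■
□□□□■
□■□□□
□■□■■
□□□□□
1) □□□□□
□□□■■
□□□□□
□□■■■
■□■□□
□□■■■
2) □□■□□
□□□□□
□□■□□
□■■■■
■□□□□
□■■■■
3) □■■□□
□□□□□
□■■□□
■■■■■
□□□□□
■■■■■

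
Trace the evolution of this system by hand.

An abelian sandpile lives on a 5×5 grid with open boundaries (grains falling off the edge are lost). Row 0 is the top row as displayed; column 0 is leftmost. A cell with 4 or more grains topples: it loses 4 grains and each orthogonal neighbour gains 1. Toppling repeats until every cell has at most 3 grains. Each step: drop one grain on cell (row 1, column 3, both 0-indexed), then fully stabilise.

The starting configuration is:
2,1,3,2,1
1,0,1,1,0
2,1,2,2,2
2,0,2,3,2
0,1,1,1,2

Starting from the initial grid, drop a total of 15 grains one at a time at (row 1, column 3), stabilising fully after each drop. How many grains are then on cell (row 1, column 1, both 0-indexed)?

2

0) 2,1,3,2,1
1,0,1,1,0
2,1,2,2,2
2,0,2,3,2
0,1,1,1,2
1) 2,1,3,2,1
1,0,1,2,0
2,1,2,2,2
2,0,2,3,2
0,1,1,1,2
2) 2,1,3,2,1
1,0,1,3,0
2,1,2,2,2
2,0,2,3,2
0,1,1,1,2
3) 2,1,3,3,1
1,0,2,0,1
2,1,2,3,2
2,0,2,3,2
0,1,1,1,2
4) 2,1,3,3,1
1,0,2,1,1
2,1,2,3,2
2,0,2,3,2
0,1,1,1,2
5) 2,1,3,3,1
1,0,2,2,1
2,1,2,3,2
2,0,2,3,2
0,1,1,1,2
6) 2,1,3,3,1
1,0,2,3,1
2,1,2,3,2
2,0,2,3,2
0,1,1,1,2
7) 2,2,1,1,2
1,1,1,3,2
2,2,1,2,3
2,1,0,1,3
0,1,2,2,2
8) 2,2,1,2,2
1,1,2,0,3
2,2,1,3,3
2,1,0,1,3
0,1,2,2,2
9) 2,2,1,2,2
1,1,2,1,3
2,2,1,3,3
2,1,0,1,3
0,1,2,2,2
10) 2,2,1,2,2
1,1,2,2,3
2,2,1,3,3
2,1,0,1,3
0,1,2,2,2
11) 2,2,1,2,2
1,1,2,3,3
2,2,1,3,3
2,1,0,1,3
0,1,2,2,2
12) 2,2,1,3,3
1,1,3,2,1
2,2,2,1,2
2,1,0,3,0
0,1,2,2,3
13) 2,2,1,3,3
1,1,3,3,1
2,2,2,1,2
2,1,0,3,0
0,1,2,2,3
14) 2,2,3,1,0
1,2,0,2,3
2,2,3,2,2
2,1,0,3,0
0,1,2,2,3
15) 2,2,3,1,0
1,2,0,3,3
2,2,3,2,2
2,1,0,3,0
0,1,2,2,3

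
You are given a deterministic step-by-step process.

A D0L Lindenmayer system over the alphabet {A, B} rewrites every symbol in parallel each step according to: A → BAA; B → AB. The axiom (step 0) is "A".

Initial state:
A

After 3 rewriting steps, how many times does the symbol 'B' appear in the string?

[0] A
[1] BAA
[2] ABBAABAA
[3] BAAABABBAABAAABBAABAA

8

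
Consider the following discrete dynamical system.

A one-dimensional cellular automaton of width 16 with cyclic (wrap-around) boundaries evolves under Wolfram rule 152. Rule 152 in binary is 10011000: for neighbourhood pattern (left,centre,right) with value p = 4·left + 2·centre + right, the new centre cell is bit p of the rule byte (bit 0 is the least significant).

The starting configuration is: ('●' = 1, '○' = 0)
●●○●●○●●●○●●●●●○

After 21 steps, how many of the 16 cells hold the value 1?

3

0) ●●○●●○●●●○●●●●●○
1) ●○○●○○●●○○●●●●○○
2) ○●○○●○●○●○●●●○●○
3) ○○●○○○○○○○●●○○○●
4) ●○○●○○○○○○●○●○○○
5) ○●○○●○○○○○○○○●○○
6) ○○●○○●○○○○○○○○●○
7) ○○○●○○●○○○○○○○○●
8) ●○○○●○○●○○○○○○○○
9) ○●○○○●○○●○○○○○○○
10) ○○●○○○●○○●○○○○○○
11) ○○○●○○○●○○●○○○○○
12) ○○○○●○○○●○○●○○○○
13) ○○○○○●○○○●○○●○○○
14) ○○○○○○●○○○●○○●○○
15) ○○○○○○○●○○○●○○●○
16) ○○○○○○○○●○○○●○○●
17) ●○○○○○○○○●○○○●○○
18) ○●○○○○○○○○●○○○●○
19) ○○●○○○○○○○○●○○○●
20) ●○○●○○○○○○○○●○○○
21) ○●○○●○○○○○○○○●○○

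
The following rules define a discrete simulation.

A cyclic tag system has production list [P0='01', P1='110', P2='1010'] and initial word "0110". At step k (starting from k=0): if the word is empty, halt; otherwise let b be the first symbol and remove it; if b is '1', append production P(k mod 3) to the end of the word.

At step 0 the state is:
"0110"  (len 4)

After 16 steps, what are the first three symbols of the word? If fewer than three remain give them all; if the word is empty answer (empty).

[0] "0110"  (len 4)
[1] "110"  (len 3)
[2] "10110"  (len 5)
[3] "01101010"  (len 8)
[4] "1101010"  (len 7)
[5] "101010110"  (len 9)
[6] "010101101010"  (len 12)
[7] "10101101010"  (len 11)
[8] "0101101010110"  (len 13)
[9] "101101010110"  (len 12)
[10] "0110101011001"  (len 13)
[11] "110101011001"  (len 12)
[12] "101010110011010"  (len 15)
[13] "0101011001101001"  (len 16)
[14] "101011001101001"  (len 15)
[15] "010110011010011010"  (len 18)
[16] "10110011010011010"  (len 17)

101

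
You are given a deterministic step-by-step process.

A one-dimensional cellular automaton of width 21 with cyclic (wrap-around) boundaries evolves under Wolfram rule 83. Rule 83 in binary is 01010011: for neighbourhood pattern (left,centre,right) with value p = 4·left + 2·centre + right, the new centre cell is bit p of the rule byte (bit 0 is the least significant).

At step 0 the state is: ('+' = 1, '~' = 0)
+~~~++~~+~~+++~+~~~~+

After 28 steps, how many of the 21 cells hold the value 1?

8

k=0  +~~~++~~+~~+++~+~~~~+
k=1  ++++~+++~++~~+~~++++~
k=2  ~~~+~~~+~~+++~++~~~+~
k=3  +++~+++~++~~+~~++++~+
k=4  ~~+~~~+~~+++~++~~~+~~
k=5  ++~+++~++~~+~~++++~++
k=6  ~+~~~+~~+++~++~~~+~~~
k=7  +~+++~++~~+~~++++~+++
k=8  +~~~+~~+++~++~~~+~~~~
k=9  ~+++~++~~+~~++++~++++
k=10  ~~~+~~+++~++~~~+~~~~+
k=11  +++~++~~+~~++++~++++~
k=12  ~~+~~+++~++~~~+~~~~+~
k=13  ++~++~~+~~++++~++++~+
k=14  ~+~~+++~++~~~+~~~~+~~
k=15  +~++~~+~~++++~++++~++
k=16  +~~+++~++~~~+~~~~+~~~
k=17  ~++~~+~~++++~++++~+++
k=18  ~~+++~++~~~+~~~~+~~~+
k=19  ++~~+~~++++~++++~+++~
k=20  ~+++~++~~~+~~~~+~~~+~
k=21  +~~+~~++++~++++~+++~+
k=22  +++~++~~~+~~~~+~~~+~~
k=23  ~~+~~++++~++++~+++~++
k=24  ++~++~~~+~~~~+~~~+~~+
k=25  ~+~~++++~++++~+++~++~
k=26  +~++~~~+~~~~+~~~+~~++
k=27  +~~++++~++++~+++~++~~
k=28  ~++~~~+~~~~+~~~+~~+++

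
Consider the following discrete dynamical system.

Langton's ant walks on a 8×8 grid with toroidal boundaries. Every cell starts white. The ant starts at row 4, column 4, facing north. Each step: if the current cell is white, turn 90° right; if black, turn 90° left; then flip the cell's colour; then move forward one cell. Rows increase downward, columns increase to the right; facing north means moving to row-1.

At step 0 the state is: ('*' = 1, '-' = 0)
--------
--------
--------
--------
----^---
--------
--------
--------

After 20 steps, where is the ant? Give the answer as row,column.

gen 0: --------
--------
--------
--------
----^---
--------
--------
--------
gen 1: --------
--------
--------
--------
----*>--
--------
--------
--------
gen 2: --------
--------
--------
--------
----**--
-----v--
--------
--------
gen 3: --------
--------
--------
--------
----**--
----<*--
--------
--------
gen 4: --------
--------
--------
--------
----^*--
----**--
--------
--------
gen 5: --------
--------
--------
--------
---<-*--
----**--
--------
--------
gen 6: --------
--------
--------
---^----
---*-*--
----**--
--------
--------
gen 7: --------
--------
--------
---*>---
---*-*--
----**--
--------
--------
gen 8: --------
--------
--------
---**---
---*v*--
----**--
--------
--------
gen 9: --------
--------
--------
---**---
---<**--
----**--
--------
--------
gen 10: --------
--------
--------
---**---
----**--
---v**--
--------
--------
gen 11: --------
--------
--------
---**---
----**--
--<***--
--------
--------
gen 12: --------
--------
--------
---**---
--^-**--
--****--
--------
--------
gen 13: --------
--------
--------
---**---
--*>**--
--****--
--------
--------
gen 14: --------
--------
--------
---**---
--****--
--*v**--
--------
--------
gen 15: --------
--------
--------
---**---
--****--
--*->*--
--------
--------
gen 16: --------
--------
--------
---**---
--**^*--
--*--*--
--------
--------
gen 17: --------
--------
--------
---**---
--*<-*--
--*--*--
--------
--------
gen 18: --------
--------
--------
---**---
--*--*--
--*v-*--
--------
--------
gen 19: --------
--------
--------
---**---
--*--*--
--<*-*--
--------
--------
gen 20: --------
--------
--------
---**---
--*--*--
---*-*--
--v-----
--------

6,2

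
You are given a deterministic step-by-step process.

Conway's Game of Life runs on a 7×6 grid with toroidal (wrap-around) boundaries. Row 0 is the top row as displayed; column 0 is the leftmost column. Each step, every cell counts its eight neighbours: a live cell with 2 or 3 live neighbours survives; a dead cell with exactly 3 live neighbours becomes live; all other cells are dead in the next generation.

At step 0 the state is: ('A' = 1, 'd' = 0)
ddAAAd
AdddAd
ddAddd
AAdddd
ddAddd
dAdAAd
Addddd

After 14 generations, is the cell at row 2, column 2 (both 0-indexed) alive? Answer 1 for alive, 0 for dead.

0

gen 0: ddAAAd
AdddAd
ddAddd
AAdddd
ddAddd
dAdAAd
Addddd
gen 1: dAdAAd
dAAdAA
AddddA
dAAddd
AdAAdd
dAAAdd
dAdddA
gen 2: dAdAdd
dAAddd
dddAAA
ddAAdA
Addddd
dddAAd
dAdddd
gen 3: AAdddd
AAdddd
AAdddA
AdAAdA
ddAddA
dddddd
dddAAd
gen 4: AAAddA
ddAddd
ddddAd
ddAAdd
AAAAAA
dddAAd
dddddd
gen 5: AAAddd
AdAAdA
ddAddd
Addddd
AAdddA
AAdddd
AAAAAA
gen 6: dddddd
AddAdA
AdAAdA
AddddA
dddddA
dddAdd
dddAAd
gen 7: dddAdA
AAAAdA
ddAAdd
dAdddd
AdddAA
dddAdd
dddAAd
gen 8: dAdddA
AAdddA
dddAAd
AAAAAA
AdddAA
dddAdd
ddAAdd
gen 9: dAddAA
dAAddA
dddddd
dAAddd
dddddd
ddAAdA
ddAAAd
gen 10: dAdddA
dAAdAA
Addddd
dddddd
dAdAdd
ddAddd
AAdddd
gen 11: ddddAA
dAAdAA
AAdddA
dddddd
ddAddd
AdAddd
AAAddd
gen 12: ddddAd
dAAAdd
dAAdAA
AAdddd
dAdddd
AdAAdd
AdAAdd
gen 13: ddddAd
AAdddA
ddddAA
dddddA
dddddd
AddAdd
ddAdAA
gen 14: dAdAAd
Addddd
ddddAd
ddddAA
dddddd
dddAAA
ddddAA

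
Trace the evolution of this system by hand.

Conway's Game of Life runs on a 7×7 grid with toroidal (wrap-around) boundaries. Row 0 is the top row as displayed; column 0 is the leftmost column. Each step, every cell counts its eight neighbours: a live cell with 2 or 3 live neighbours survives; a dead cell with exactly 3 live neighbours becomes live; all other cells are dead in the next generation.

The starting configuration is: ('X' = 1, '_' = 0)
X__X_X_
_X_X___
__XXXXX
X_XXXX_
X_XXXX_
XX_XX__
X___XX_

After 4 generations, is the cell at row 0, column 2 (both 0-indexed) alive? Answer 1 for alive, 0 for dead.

k=0  X__X_X_
_X_X___
__XXXXX
X_XXXX_
X_XXXX_
XX_XX__
X___XX_
k=1  XXXX_X_
XX_____
X_____X
X______
X______
X______
X_X__X_
k=2  ___XX__
_______
______X
XX_____
XX____X
X______
X_XXX__
k=3  __X_X__
_______
X______
_X_____
______X
__XX___
_XX_X__
k=4  _XX____
_______
_______
X______
__X____
_XXX___
_X__X__

1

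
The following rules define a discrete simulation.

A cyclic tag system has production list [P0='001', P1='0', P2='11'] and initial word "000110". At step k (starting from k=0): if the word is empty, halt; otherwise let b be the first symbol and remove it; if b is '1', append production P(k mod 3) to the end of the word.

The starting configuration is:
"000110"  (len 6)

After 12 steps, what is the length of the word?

3

step 0: "000110"  (len 6)
step 1: "00110"  (len 5)
step 2: "0110"  (len 4)
step 3: "110"  (len 3)
step 4: "10001"  (len 5)
step 5: "00010"  (len 5)
step 6: "0010"  (len 4)
step 7: "010"  (len 3)
step 8: "10"  (len 2)
step 9: "011"  (len 3)
step 10: "11"  (len 2)
step 11: "10"  (len 2)
step 12: "011"  (len 3)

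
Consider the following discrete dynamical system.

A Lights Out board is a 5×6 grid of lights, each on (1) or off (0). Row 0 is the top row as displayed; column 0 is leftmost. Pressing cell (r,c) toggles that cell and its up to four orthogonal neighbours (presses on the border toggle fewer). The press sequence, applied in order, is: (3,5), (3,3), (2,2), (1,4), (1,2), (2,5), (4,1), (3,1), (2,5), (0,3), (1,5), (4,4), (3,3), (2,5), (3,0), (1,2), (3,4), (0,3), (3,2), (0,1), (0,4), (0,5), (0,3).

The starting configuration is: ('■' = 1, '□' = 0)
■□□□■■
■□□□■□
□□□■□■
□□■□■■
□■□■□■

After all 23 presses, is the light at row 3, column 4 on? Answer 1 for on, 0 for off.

0

[0] ■□□□■■
■□□□■□
□□□■□■
□□■□■■
□■□■□■
[1] ■□□□■■
■□□□■□
□□□■□□
□□■□□□
□■□■□□
[2] ■□□□■■
■□□□■□
□□□□□□
□□□■■□
□■□□□□
[3] ■□□□■■
■□■□■□
□■■■□□
□□■■■□
□■□□□□
[4] ■□□□□■
■□■■□■
□■■■■□
□□■■■□
□■□□□□
[5] ■□■□□■
■■□□□■
□■□■■□
□□■■■□
□■□□□□
[6] ■□■□□■
■■□□□□
□■□■□■
□□■■■■
□■□□□□
[7] ■□■□□■
■■□□□□
□■□■□■
□■■■■■
■□■□□□
[8] ■□■□□■
■■□□□□
□□□■□■
■□□■■■
■■■□□□
[9] ■□■□□■
■■□□□■
□□□■■□
■□□■■□
■■■□□□
[10] ■□□■■■
■■□■□■
□□□■■□
■□□■■□
■■■□□□
[11] ■□□■■□
■■□■■□
□□□■■■
■□□■■□
■■■□□□
[12] ■□□■■□
■■□■■□
□□□■■■
■□□■□□
■■■■■■
[13] ■□□■■□
■■□■■□
□□□□■■
■□■□■□
■■■□■■
[14] ■□□■■□
■■□■■■
□□□□□□
■□■□■■
■■■□■■
[15] ■□□■■□
■■□■■■
■□□□□□
□■■□■■
□■■□■■
[16] ■□■■■□
■□■□■■
■□■□□□
□■■□■■
□■■□■■
[17] ■□■■■□
■□■□■■
■□■□■□
□■■■□□
□■■□□■
[18] ■□□□□□
■□■■■■
■□■□■□
□■■■□□
□■■□□■
[19] ■□□□□□
■□■■■■
■□□□■□
□□□□□□
□■□□□■
[20] □■■□□□
■■■■■■
■□□□■□
□□□□□□
□■□□□■
[21] □■■■■■
■■■■□■
■□□□■□
□□□□□□
□■□□□■
[22] □■■■□□
■■■■□□
■□□□■□
□□□□□□
□■□□□■
[23] □■□□■□
■■■□□□
■□□□■□
□□□□□□
□■□□□■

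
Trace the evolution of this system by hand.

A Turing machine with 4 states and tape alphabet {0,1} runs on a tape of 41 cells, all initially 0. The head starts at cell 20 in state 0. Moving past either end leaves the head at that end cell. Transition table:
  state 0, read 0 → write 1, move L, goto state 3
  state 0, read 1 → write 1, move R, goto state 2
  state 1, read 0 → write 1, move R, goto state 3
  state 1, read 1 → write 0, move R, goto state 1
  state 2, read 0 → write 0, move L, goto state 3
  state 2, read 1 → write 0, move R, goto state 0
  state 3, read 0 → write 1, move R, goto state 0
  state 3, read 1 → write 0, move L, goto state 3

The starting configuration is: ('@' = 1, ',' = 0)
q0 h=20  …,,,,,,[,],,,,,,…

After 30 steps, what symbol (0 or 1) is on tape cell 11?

[0] q0 h=20  …,,,,,,[,],,,,,,…
[1] q3 h=19  …,,,,,,[,]@,,,,,…
[2] q0 h=20  …,,,,,@[@],,,,,,…
[3] q2 h=21  …,,,,@@[,],,,,,,…
[4] q3 h=20  …,,,,,@[@],,,,,,…
[5] q3 h=19  …,,,,,,[@],,,,,,…
[6] q3 h=18  …,,,,,,[,],,,,,,…
[7] q0 h=19  …,,,,,@[,],,,,,,…
[8] q3 h=18  …,,,,,,[@]@,,,,,…
[9] q3 h=17  …,,,,,,[,],@,,,,…
[10] q0 h=18  …,,,,,@[,]@,,,,,…
[11] q3 h=17  …,,,,,,[@]@@,,,,…
[12] q3 h=16  …,,,,,,[,],@@,,,…
[13] q0 h=17  …,,,,,@[,]@@,,,,…
[14] q3 h=16  …,,,,,,[@]@@@,,,…
[15] q3 h=15  …,,,,,,[,],@@@,,…
[16] q0 h=16  …,,,,,@[,]@@@,,,…
[17] q3 h=15  …,,,,,,[@]@@@@,,…
[18] q3 h=14  …,,,,,,[,],@@@@,…
[19] q0 h=15  …,,,,,@[,]@@@@,,…
[20] q3 h=14  …,,,,,,[@]@@@@@,…
[21] q3 h=13  …,,,,,,[,],@@@@@…
[22] q0 h=14  …,,,,,@[,]@@@@@,…
[23] q3 h=13  …,,,,,,[@]@@@@@@…
[24] q3 h=12  …,,,,,,[,],@@@@@…
[25] q0 h=13  …,,,,,@[,]@@@@@@…
[26] q3 h=12  …,,,,,,[@]@@@@@@…
[27] q3 h=11  …,,,,,,[,],@@@@@…
[28] q0 h=12  …,,,,,@[,]@@@@@@…
[29] q3 h=11  …,,,,,,[@]@@@@@@…
[30] q3 h=10  …,,,,,,[,],@@@@@…

0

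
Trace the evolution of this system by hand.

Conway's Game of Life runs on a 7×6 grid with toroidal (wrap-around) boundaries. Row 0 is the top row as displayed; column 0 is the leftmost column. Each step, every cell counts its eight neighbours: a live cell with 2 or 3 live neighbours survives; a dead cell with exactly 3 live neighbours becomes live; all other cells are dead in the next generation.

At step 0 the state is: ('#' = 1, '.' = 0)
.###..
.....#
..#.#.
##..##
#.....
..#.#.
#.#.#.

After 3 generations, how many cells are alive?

16

k=0  .###..
.....#
..#.#.
##..##
#.....
..#.#.
#.#.#.
k=1  ######
.#..#.
.#.##.
##.##.
#..##.
......
....##
k=2  .##...
......
.#....
##....
#####.
...#..
.##...
k=3  .##...
.##...
##....
...#.#
#..###
#...#.
.#.#..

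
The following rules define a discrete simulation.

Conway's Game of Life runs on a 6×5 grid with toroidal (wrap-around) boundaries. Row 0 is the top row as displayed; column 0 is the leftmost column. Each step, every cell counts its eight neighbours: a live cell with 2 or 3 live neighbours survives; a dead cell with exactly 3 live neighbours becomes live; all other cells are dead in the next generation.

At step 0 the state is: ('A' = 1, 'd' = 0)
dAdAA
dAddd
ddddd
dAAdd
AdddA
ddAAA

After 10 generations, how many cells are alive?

[0] dAdAA
dAddd
ddddd
dAAdd
AdddA
ddAAA
[1] dAddA
AdAdd
dAAdd
AAddd
AdddA
dAAdd
[2] dddAd
AdAAd
ddAdd
ddAdA
ddAdA
dAAAA
[3] Adddd
dAAAA
ddAdA
dAAdd
ddddA
AAddA
[4] ddddd
dAAdA
ddddA
AAAdd
ddAAA
dAddA
[5] dAAAd
AddAd
ddddA
AAAdd
ddddA
AdAdA
[6] ddddd
AAdAd
ddAAA
AAdAA
ddAdA
AdAdA
[7] ddAAd
AAdAd
ddddd
dAddd
ddAdd
AAddA
[8] dddAd
dAdAA
AAAdd
ddddd
ddAdd
AAddA
[9] dAdAd
dAdAA
AAAAA
ddAdd
AAddd
AAAAA
[10] ddddd
ddddd
ddddd
ddddd
ddddd
dddAd

1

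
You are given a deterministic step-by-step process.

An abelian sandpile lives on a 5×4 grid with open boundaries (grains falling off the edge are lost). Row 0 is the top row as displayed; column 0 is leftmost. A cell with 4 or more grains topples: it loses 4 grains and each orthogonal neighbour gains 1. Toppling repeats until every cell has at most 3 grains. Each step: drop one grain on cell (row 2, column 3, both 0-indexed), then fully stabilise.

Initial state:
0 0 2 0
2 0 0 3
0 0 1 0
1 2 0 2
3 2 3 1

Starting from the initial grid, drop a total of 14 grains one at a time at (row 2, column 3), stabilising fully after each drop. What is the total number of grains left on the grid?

30

[0] 0 0 2 0
2 0 0 3
0 0 1 0
1 2 0 2
3 2 3 1
[1] 0 0 2 0
2 0 0 3
0 0 1 1
1 2 0 2
3 2 3 1
[2] 0 0 2 0
2 0 0 3
0 0 1 2
1 2 0 2
3 2 3 1
[3] 0 0 2 0
2 0 0 3
0 0 1 3
1 2 0 2
3 2 3 1
[4] 0 0 2 1
2 0 1 0
0 0 2 1
1 2 0 3
3 2 3 1
[5] 0 0 2 1
2 0 1 0
0 0 2 2
1 2 0 3
3 2 3 1
[6] 0 0 2 1
2 0 1 0
0 0 2 3
1 2 0 3
3 2 3 1
[7] 0 0 2 1
2 0 1 1
0 0 3 1
1 2 1 0
3 2 3 2
[8] 0 0 2 1
2 0 1 1
0 0 3 2
1 2 1 0
3 2 3 2
[9] 0 0 2 1
2 0 1 1
0 0 3 3
1 2 1 0
3 2 3 2
[10] 0 0 2 1
2 0 2 2
0 1 0 1
1 2 2 1
3 2 3 2
[11] 0 0 2 1
2 0 2 2
0 1 0 2
1 2 2 1
3 2 3 2
[12] 0 0 2 1
2 0 2 2
0 1 0 3
1 2 2 1
3 2 3 2
[13] 0 0 2 1
2 0 2 3
0 1 1 0
1 2 2 2
3 2 3 2
[14] 0 0 2 1
2 0 2 3
0 1 1 1
1 2 2 2
3 2 3 2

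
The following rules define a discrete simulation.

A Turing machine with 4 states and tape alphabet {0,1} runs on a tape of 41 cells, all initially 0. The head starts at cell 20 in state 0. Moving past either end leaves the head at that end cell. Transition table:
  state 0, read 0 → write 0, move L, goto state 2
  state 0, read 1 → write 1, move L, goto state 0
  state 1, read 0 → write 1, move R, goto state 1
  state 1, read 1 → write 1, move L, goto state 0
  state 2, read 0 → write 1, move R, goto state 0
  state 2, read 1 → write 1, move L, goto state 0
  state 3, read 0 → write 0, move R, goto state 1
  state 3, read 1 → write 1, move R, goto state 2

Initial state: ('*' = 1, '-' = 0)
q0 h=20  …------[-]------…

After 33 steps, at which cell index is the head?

3

step 0: q0 h=20  …------[-]------…
step 1: q2 h=19  …------[-]------…
step 2: q0 h=20  …-----*[-]------…
step 3: q2 h=19  …------[*]------…
step 4: q0 h=18  …------[-]*-----…
step 5: q2 h=17  …------[-]-*----…
step 6: q0 h=18  …-----*[-]*-----…
step 7: q2 h=17  …------[*]-*----…
step 8: q0 h=16  …------[-]*-*---…
step 9: q2 h=15  …------[-]-*-*--…
step 10: q0 h=16  …-----*[-]*-*---…
step 11: q2 h=15  …------[*]-*-*--…
step 12: q0 h=14  …------[-]*-*-*-…
step 13: q2 h=13  …------[-]-*-*-*…
step 14: q0 h=14  …-----*[-]*-*-*-…
step 15: q2 h=13  …------[*]-*-*-*…
step 16: q0 h=12  …------[-]*-*-*-…
step 17: q2 h=11  …------[-]-*-*-*…
step 18: q0 h=12  …-----*[-]*-*-*-…
step 19: q2 h=11  …------[*]-*-*-*…
step 20: q0 h=10  …------[-]*-*-*-…
step 21: q2 h= 9  …------[-]-*-*-*…
step 22: q0 h=10  …-----*[-]*-*-*-…
step 23: q2 h= 9  …------[*]-*-*-*…
step 24: q0 h= 8  …------[-]*-*-*-…
step 25: q2 h= 7  …------[-]-*-*-*…
step 26: q0 h= 8  …-----*[-]*-*-*-…
step 27: q2 h= 7  …------[*]-*-*-*…
step 28: q0 h= 6  |------[-]*-*-*-…
step 29: q2 h= 5  |-----[-]-*-*-*…
step 30: q0 h= 6  |-----*[-]*-*-*-…
step 31: q2 h= 5  |-----[*]-*-*-*…
step 32: q0 h= 4  |----[-]*-*-*-…
step 33: q2 h= 3  |---[-]-*-*-*…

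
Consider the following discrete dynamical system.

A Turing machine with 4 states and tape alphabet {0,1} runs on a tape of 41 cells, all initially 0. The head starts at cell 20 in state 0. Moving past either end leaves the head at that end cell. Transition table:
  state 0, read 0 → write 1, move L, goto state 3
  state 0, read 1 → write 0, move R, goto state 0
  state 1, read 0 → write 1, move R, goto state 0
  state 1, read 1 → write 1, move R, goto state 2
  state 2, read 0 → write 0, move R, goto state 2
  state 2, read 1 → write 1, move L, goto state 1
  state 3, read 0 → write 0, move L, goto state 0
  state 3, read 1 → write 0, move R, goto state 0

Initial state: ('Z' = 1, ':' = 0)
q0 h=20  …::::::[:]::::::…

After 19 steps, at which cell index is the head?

0) q0 h=20  …::::::[:]::::::…
1) q3 h=19  …::::::[:]Z:::::…
2) q0 h=18  …::::::[:]:Z::::…
3) q3 h=17  …::::::[:]Z:Z:::…
4) q0 h=16  …::::::[:]:Z:Z::…
5) q3 h=15  …::::::[:]Z:Z:Z:…
6) q0 h=14  …::::::[:]:Z:Z:Z…
7) q3 h=13  …::::::[:]Z:Z:Z:…
8) q0 h=12  …::::::[:]:Z:Z:Z…
9) q3 h=11  …::::::[:]Z:Z:Z:…
10) q0 h=10  …::::::[:]:Z:Z:Z…
11) q3 h= 9  …::::::[:]Z:Z:Z:…
12) q0 h= 8  …::::::[:]:Z:Z:Z…
13) q3 h= 7  …::::::[:]Z:Z:Z:…
14) q0 h= 6  |::::::[:]:Z:Z:Z…
15) q3 h= 5  |:::::[:]Z:Z:Z:…
16) q0 h= 4  |::::[:]:Z:Z:Z…
17) q3 h= 3  |:::[:]Z:Z:Z:…
18) q0 h= 2  |::[:]:Z:Z:Z…
19) q3 h= 1  |:[:]Z:Z:Z:…

1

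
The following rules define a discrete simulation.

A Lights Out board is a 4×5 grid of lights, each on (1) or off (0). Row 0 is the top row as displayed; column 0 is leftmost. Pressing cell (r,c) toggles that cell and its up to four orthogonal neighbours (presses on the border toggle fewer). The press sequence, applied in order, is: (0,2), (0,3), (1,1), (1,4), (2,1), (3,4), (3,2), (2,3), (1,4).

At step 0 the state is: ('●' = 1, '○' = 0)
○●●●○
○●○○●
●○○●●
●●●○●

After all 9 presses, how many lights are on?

[0] ○●●●○
○●○○●
●○○●●
●●●○●
[1] ○○○○○
○●●○●
●○○●●
●●●○●
[2] ○○●●●
○●●●●
●○○●●
●●●○●
[3] ○●●●●
●○○●●
●●○●●
●●●○●
[4] ○●●●○
●○○○○
●●○●○
●●●○●
[5] ○●●●○
●●○○○
○○●●○
●○●○●
[6] ○●●●○
●●○○○
○○●●●
●○●●○
[7] ○●●●○
●●○○○
○○○●●
●●○○○
[8] ○●●●○
●●○●○
○○●○○
●●○●○
[9] ○●●●●
●●○○●
○○●○●
●●○●○

12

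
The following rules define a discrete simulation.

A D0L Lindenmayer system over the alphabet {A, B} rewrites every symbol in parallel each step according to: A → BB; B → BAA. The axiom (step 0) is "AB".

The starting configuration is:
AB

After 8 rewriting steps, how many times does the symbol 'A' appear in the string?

step 0: AB
step 1: BBBAA
step 2: BAABAABAABBBB
step 3: BAABBBBBAABBBBBAABBBBBAABAABAABAA
step 4: BAABBBBBAABAABAABAABAABBBBBAABAABAABAABAABBBBBAABAABAABAABAABBBBBAABBBBBAABBBBBAABBBB
step 5: BAABBBBBAABAABAABAABAABBBBBAABBBBBAABBBBBAABBBBBAABBBBBAAB…ABAABBBBBAABAABAABAABAABBBBBAABAABAABAABAABBBBBAABAABAABAA  (len 217)
step 6: BAABBBBBAABAABAABAABAABBBBBAABBBBBAABBBBBAABBBBBAABBBBBAAB…BBBBBAABBBBBAABBBBBAABAABAABAABAABBBBBAABBBBBAABBBBBAABBBB  (len 557)
step 7: BAABBBBBAABAABAABAABAABBBBBAABBBBBAABBBBBAABBBBBAABBBBBAAB…ABAABBBBBAABAABAABAABAABBBBBAABAABAABAABAABBBBBAABAABAABAA  (len 1425)
step 8: BAABBBBBAABAABAABAABAABBBBBAABBBBBAABBBBBAABBBBBAABBBBBAAB…BBBBBAABBBBBAABBBBBAABAABAABAABAABBBBBAABBBBBAABBBBBAABBBB  (len 3653)

1606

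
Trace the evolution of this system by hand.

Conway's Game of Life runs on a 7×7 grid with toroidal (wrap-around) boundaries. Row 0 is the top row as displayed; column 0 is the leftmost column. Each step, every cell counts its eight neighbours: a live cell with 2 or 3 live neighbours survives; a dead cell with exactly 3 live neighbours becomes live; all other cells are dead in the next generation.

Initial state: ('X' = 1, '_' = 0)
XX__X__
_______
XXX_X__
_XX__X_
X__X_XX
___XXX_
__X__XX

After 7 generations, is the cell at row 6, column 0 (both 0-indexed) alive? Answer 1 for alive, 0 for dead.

0

0) XX__X__
_______
XXX_X__
_XX__X_
X__X_XX
___XXX_
__X__XX
1) XX___XX
__XX___
X_XX___
_____X_
XX_X___
X_XX___
XXX___X
2) ___X_X_
___XX__
_XXXX__
X__XX_X
XX_XX_X
___X___
___X_X_
3) __XX_X_
_____X_
XX_____
______X
_X____X
X__X_XX
__XX___
4) __XX___
_XX_X_X
X_____X
_X____X
_______
XX_XXXX
_X___X_
5) X__XXX_
_XX__XX
__X___X
______X
_XX_X__
XXX_XXX
_X___X_
6) X__X___
_XX____
_XX___X
XXXX_X_
__X_X__
____X_X
_______
7) _XX____
___X___
______X
X___XXX
X_X_X_X
___X_X_
_______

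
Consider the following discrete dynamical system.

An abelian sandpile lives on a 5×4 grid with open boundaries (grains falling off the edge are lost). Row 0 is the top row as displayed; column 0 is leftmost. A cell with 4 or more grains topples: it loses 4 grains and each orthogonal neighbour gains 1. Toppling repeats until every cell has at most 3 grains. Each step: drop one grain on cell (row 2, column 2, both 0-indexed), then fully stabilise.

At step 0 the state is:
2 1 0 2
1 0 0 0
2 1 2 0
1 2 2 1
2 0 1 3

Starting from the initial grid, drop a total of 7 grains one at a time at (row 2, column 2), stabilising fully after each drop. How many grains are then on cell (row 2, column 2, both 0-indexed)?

2

[0] 2 1 0 2
1 0 0 0
2 1 2 0
1 2 2 1
2 0 1 3
[1] 2 1 0 2
1 0 0 0
2 1 3 0
1 2 2 1
2 0 1 3
[2] 2 1 0 2
1 0 1 0
2 2 0 1
1 2 3 1
2 0 1 3
[3] 2 1 0 2
1 0 1 0
2 2 1 1
1 2 3 1
2 0 1 3
[4] 2 1 0 2
1 0 1 0
2 2 2 1
1 2 3 1
2 0 1 3
[5] 2 1 0 2
1 0 1 0
2 2 3 1
1 2 3 1
2 0 1 3
[6] 2 1 0 2
1 0 2 0
2 3 1 2
1 3 0 2
2 0 2 3
[7] 2 1 0 2
1 0 2 0
2 3 2 2
1 3 0 2
2 0 2 3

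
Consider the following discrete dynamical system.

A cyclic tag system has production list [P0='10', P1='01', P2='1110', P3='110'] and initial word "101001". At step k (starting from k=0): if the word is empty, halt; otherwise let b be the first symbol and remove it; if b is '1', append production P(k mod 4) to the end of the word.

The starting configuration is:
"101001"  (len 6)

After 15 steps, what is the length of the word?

17

k=0  "101001"  (len 6)
k=1  "0100110"  (len 7)
k=2  "100110"  (len 6)
k=3  "001101110"  (len 9)
k=4  "01101110"  (len 8)
k=5  "1101110"  (len 7)
k=6  "10111001"  (len 8)
k=7  "01110011110"  (len 11)
k=8  "1110011110"  (len 10)
k=9  "11001111010"  (len 11)
k=10  "100111101001"  (len 12)
k=11  "001111010011110"  (len 15)
k=12  "01111010011110"  (len 14)
k=13  "1111010011110"  (len 13)
k=14  "11101001111001"  (len 14)
k=15  "11010011110011110"  (len 17)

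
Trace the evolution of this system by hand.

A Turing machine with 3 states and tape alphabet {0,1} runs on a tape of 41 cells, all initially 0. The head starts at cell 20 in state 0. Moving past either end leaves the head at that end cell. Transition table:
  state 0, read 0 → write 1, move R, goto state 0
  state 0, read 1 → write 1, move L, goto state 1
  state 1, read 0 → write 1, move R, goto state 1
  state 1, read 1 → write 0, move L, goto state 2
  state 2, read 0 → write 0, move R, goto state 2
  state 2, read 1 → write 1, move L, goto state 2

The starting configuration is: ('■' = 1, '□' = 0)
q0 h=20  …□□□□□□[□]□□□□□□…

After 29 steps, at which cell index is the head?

32

gen 0: q0 h=20  …□□□□□□[□]□□□□□□…
gen 1: q0 h=21  …□□□□□■[□]□□□□□□…
gen 2: q0 h=22  …□□□□■■[□]□□□□□□…
gen 3: q0 h=23  …□□□■■■[□]□□□□□□…
gen 4: q0 h=24  …□□■■■■[□]□□□□□□…
gen 5: q0 h=25  …□■■■■■[□]□□□□□□…
gen 6: q0 h=26  …■■■■■■[□]□□□□□□…
gen 7: q0 h=27  …■■■■■■[□]□□□□□□…
gen 8: q0 h=28  …■■■■■■[□]□□□□□□…
gen 9: q0 h=29  …■■■■■■[□]□□□□□□…
gen 10: q0 h=30  …■■■■■■[□]□□□□□□…
gen 11: q0 h=31  …■■■■■■[□]□□□□□□…
gen 12: q0 h=32  …■■■■■■[□]□□□□□□…
gen 13: q0 h=33  …■■■■■■[□]□□□□□□…
gen 14: q0 h=34  …■■■■■■[□]□□□□□□|
gen 15: q0 h=35  …■■■■■■[□]□□□□□|
gen 16: q0 h=36  …■■■■■■[□]□□□□|
gen 17: q0 h=37  …■■■■■■[□]□□□|
gen 18: q0 h=38  …■■■■■■[□]□□|
gen 19: q0 h=39  …■■■■■■[□]□|
gen 20: q0 h=40  …■■■■■■[□]|
gen 21: q0 h=40  …■■■■■■[■]|
gen 22: q1 h=39  …■■■■■■[■]■|
gen 23: q2 h=38  …■■■■■■[■]□■|
gen 24: q2 h=37  …■■■■■■[■]■□■|
gen 25: q2 h=36  …■■■■■■[■]■■□■|
gen 26: q2 h=35  …■■■■■■[■]■■■□■|
gen 27: q2 h=34  …■■■■■■[■]■■■■□■|
gen 28: q2 h=33  …■■■■■■[■]■■■■■□…
gen 29: q2 h=32  …■■■■■■[■]■■■■■■…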